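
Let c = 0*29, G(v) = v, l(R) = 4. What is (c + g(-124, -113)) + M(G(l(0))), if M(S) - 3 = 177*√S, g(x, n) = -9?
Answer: 348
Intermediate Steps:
c = 0
M(S) = 3 + 177*√S
(c + g(-124, -113)) + M(G(l(0))) = (0 - 9) + (3 + 177*√4) = -9 + (3 + 177*2) = -9 + (3 + 354) = -9 + 357 = 348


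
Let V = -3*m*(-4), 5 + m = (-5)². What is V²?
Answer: 57600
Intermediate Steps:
m = 20 (m = -5 + (-5)² = -5 + 25 = 20)
V = 240 (V = -3*20*(-4) = -60*(-4) = 240)
V² = 240² = 57600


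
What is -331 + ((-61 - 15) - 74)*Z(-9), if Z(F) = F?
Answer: 1019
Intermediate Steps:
-331 + ((-61 - 15) - 74)*Z(-9) = -331 + ((-61 - 15) - 74)*(-9) = -331 + (-76 - 74)*(-9) = -331 - 150*(-9) = -331 + 1350 = 1019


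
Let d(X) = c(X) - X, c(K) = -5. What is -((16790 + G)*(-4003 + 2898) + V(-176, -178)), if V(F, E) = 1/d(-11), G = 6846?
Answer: 156706679/6 ≈ 2.6118e+7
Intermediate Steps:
d(X) = -5 - X
V(F, E) = ⅙ (V(F, E) = 1/(-5 - 1*(-11)) = 1/(-5 + 11) = 1/6 = ⅙)
-((16790 + G)*(-4003 + 2898) + V(-176, -178)) = -((16790 + 6846)*(-4003 + 2898) + ⅙) = -(23636*(-1105) + ⅙) = -(-26117780 + ⅙) = -1*(-156706679/6) = 156706679/6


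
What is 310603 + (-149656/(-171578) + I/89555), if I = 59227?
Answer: 2386323038535328/7682833895 ≈ 3.1060e+5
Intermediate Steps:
310603 + (-149656/(-171578) + I/89555) = 310603 + (-149656/(-171578) + 59227/89555) = 310603 + (-149656*(-1/171578) + 59227*(1/89555)) = 310603 + (74828/85789 + 59227/89555) = 310603 + 11782246643/7682833895 = 2386323038535328/7682833895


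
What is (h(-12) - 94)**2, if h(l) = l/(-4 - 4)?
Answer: 34225/4 ≈ 8556.3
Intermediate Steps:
h(l) = -l/8 (h(l) = l/(-8) = l*(-1/8) = -l/8)
(h(-12) - 94)**2 = (-1/8*(-12) - 94)**2 = (3/2 - 94)**2 = (-185/2)**2 = 34225/4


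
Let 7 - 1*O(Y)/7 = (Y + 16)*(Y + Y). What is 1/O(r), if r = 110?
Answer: -1/193991 ≈ -5.1549e-6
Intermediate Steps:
O(Y) = 49 - 14*Y*(16 + Y) (O(Y) = 49 - 7*(Y + 16)*(Y + Y) = 49 - 7*(16 + Y)*2*Y = 49 - 14*Y*(16 + Y))
1/O(r) = 1/(49 - 224*110 - 14*110**2) = 1/(49 - 24640 - 14*12100) = 1/(49 - 24640 - 169400) = 1/(-193991) = -1/193991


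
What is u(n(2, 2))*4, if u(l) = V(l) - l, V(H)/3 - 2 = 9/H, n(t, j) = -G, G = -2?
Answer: 70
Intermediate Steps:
n(t, j) = 2 (n(t, j) = -1*(-2) = 2)
V(H) = 6 + 27/H (V(H) = 6 + 3*(9/H) = 6 + 27/H)
u(l) = 6 - l + 27/l (u(l) = (6 + 27/l) - l = 6 - l + 27/l)
u(n(2, 2))*4 = (6 - 1*2 + 27/2)*4 = (6 - 2 + 27*(1/2))*4 = (6 - 2 + 27/2)*4 = (35/2)*4 = 70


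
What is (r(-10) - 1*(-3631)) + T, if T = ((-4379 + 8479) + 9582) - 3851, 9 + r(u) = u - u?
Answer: 13453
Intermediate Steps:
r(u) = -9 (r(u) = -9 + (u - u) = -9 + 0 = -9)
T = 9831 (T = (4100 + 9582) - 3851 = 13682 - 3851 = 9831)
(r(-10) - 1*(-3631)) + T = (-9 - 1*(-3631)) + 9831 = (-9 + 3631) + 9831 = 3622 + 9831 = 13453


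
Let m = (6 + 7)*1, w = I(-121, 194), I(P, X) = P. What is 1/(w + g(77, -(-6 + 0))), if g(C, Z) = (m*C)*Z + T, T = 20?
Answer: 1/5905 ≈ 0.00016935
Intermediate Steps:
w = -121
m = 13 (m = 13*1 = 13)
g(C, Z) = 20 + 13*C*Z (g(C, Z) = (13*C)*Z + 20 = 13*C*Z + 20 = 20 + 13*C*Z)
1/(w + g(77, -(-6 + 0))) = 1/(-121 + (20 + 13*77*(-(-6 + 0)))) = 1/(-121 + (20 + 13*77*(-1*(-6)))) = 1/(-121 + (20 + 13*77*6)) = 1/(-121 + (20 + 6006)) = 1/(-121 + 6026) = 1/5905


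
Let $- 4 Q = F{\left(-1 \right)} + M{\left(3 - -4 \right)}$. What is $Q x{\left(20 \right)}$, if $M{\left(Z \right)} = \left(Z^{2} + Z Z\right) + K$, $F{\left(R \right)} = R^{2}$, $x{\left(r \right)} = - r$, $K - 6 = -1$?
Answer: $520$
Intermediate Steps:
$K = 5$ ($K = 6 - 1 = 5$)
$M{\left(Z \right)} = 5 + 2 Z^{2}$ ($M{\left(Z \right)} = \left(Z^{2} + Z Z\right) + 5 = \left(Z^{2} + Z^{2}\right) + 5 = 2 Z^{2} + 5 = 5 + 2 Z^{2}$)
$Q = -26$ ($Q = - \frac{\left(-1\right)^{2} + \left(5 + 2 \left(3 - -4\right)^{2}\right)}{4} = - \frac{1 + \left(5 + 2 \left(3 + 4\right)^{2}\right)}{4} = - \frac{1 + \left(5 + 2 \cdot 7^{2}\right)}{4} = - \frac{1 + \left(5 + 2 \cdot 49\right)}{4} = - \frac{1 + \left(5 + 98\right)}{4} = - \frac{1 + 103}{4} = \left(- \frac{1}{4}\right) 104 = -26$)
$Q x{\left(20 \right)} = - 26 \left(\left(-1\right) 20\right) = \left(-26\right) \left(-20\right) = 520$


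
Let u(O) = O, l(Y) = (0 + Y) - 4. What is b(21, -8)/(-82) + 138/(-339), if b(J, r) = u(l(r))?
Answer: -1208/4633 ≈ -0.26074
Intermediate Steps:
l(Y) = -4 + Y (l(Y) = Y - 4 = -4 + Y)
b(J, r) = -4 + r
b(21, -8)/(-82) + 138/(-339) = (-4 - 8)/(-82) + 138/(-339) = -12*(-1/82) + 138*(-1/339) = 6/41 - 46/113 = -1208/4633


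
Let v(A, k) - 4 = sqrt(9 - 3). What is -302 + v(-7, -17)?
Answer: -298 + sqrt(6) ≈ -295.55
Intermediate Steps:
v(A, k) = 4 + sqrt(6) (v(A, k) = 4 + sqrt(9 - 3) = 4 + sqrt(6))
-302 + v(-7, -17) = -302 + (4 + sqrt(6)) = -298 + sqrt(6)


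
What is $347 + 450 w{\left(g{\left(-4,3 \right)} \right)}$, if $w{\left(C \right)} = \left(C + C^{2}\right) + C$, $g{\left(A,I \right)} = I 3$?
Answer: $44897$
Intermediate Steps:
$g{\left(A,I \right)} = 3 I$
$w{\left(C \right)} = C^{2} + 2 C$
$347 + 450 w{\left(g{\left(-4,3 \right)} \right)} = 347 + 450 \cdot 3 \cdot 3 \left(2 + 3 \cdot 3\right) = 347 + 450 \cdot 9 \left(2 + 9\right) = 347 + 450 \cdot 9 \cdot 11 = 347 + 450 \cdot 99 = 347 + 44550 = 44897$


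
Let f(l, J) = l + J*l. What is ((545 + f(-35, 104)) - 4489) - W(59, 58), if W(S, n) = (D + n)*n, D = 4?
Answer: -11215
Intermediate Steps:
W(S, n) = n*(4 + n) (W(S, n) = (4 + n)*n = n*(4 + n))
((545 + f(-35, 104)) - 4489) - W(59, 58) = ((545 - 35*(1 + 104)) - 4489) - 58*(4 + 58) = ((545 - 35*105) - 4489) - 58*62 = ((545 - 3675) - 4489) - 1*3596 = (-3130 - 4489) - 3596 = -7619 - 3596 = -11215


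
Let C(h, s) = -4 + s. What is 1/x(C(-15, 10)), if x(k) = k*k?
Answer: 1/36 ≈ 0.027778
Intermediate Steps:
x(k) = k²
1/x(C(-15, 10)) = 1/((-4 + 10)²) = 1/(6²) = 1/36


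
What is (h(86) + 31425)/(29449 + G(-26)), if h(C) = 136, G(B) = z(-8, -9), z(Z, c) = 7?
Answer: 31561/29456 ≈ 1.0715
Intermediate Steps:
G(B) = 7
(h(86) + 31425)/(29449 + G(-26)) = (136 + 31425)/(29449 + 7) = 31561/29456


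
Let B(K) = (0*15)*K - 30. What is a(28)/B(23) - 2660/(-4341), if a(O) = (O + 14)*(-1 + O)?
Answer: -807149/21705 ≈ -37.187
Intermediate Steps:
a(O) = (-1 + O)*(14 + O) (a(O) = (14 + O)*(-1 + O) = (-1 + O)*(14 + O))
B(K) = -30 (B(K) = 0*K - 30 = 0 - 30 = -30)
a(28)/B(23) - 2660/(-4341) = (-14 + 28² + 13*28)/(-30) - 2660/(-4341) = (-14 + 784 + 364)*(-1/30) - 2660*(-1/4341) = 1134*(-1/30) + 2660/4341 = -189/5 + 2660/4341 = -807149/21705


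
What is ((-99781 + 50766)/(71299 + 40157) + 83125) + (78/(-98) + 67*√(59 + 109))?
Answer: 453967471481/5461344 + 134*√42 ≈ 83992.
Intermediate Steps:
((-99781 + 50766)/(71299 + 40157) + 83125) + (78/(-98) + 67*√(59 + 109)) = (-49015/111456 + 83125) + (78*(-1/98) + 67*√168) = (-49015*1/111456 + 83125) + (-39/49 + 67*(2*√42)) = (-49015/111456 + 83125) + (-39/49 + 134*√42) = 9264730985/111456 + (-39/49 + 134*√42) = 453967471481/5461344 + 134*√42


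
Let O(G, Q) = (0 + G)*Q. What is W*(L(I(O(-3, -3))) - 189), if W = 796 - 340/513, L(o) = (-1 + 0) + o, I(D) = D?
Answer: -73849448/513 ≈ -1.4396e+5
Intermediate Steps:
O(G, Q) = G*Q
L(o) = -1 + o
W = 408008/513 (W = 796 - 340*1/513 = 796 - 340/513 = 408008/513 ≈ 795.34)
W*(L(I(O(-3, -3))) - 189) = 408008*((-1 - 3*(-3)) - 189)/513 = 408008*((-1 + 9) - 189)/513 = 408008*(8 - 189)/513 = (408008/513)*(-181) = -73849448/513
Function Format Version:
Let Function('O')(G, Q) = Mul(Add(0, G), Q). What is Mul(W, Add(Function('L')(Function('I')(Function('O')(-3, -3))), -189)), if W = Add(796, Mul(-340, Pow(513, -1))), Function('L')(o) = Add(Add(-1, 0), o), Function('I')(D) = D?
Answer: Rational(-73849448, 513) ≈ -1.4396e+5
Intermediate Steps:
Function('O')(G, Q) = Mul(G, Q)
Function('L')(o) = Add(-1, o)
W = Rational(408008, 513) (W = Add(796, Mul(-340, Rational(1, 513))) = Add(796, Rational(-340, 513)) = Rational(408008, 513) ≈ 795.34)
Mul(W, Add(Function('L')(Function('I')(Function('O')(-3, -3))), -189)) = Mul(Rational(408008, 513), Add(Add(-1, Mul(-3, -3)), -189)) = Mul(Rational(408008, 513), Add(Add(-1, 9), -189)) = Mul(Rational(408008, 513), Add(8, -189)) = Mul(Rational(408008, 513), -181) = Rational(-73849448, 513)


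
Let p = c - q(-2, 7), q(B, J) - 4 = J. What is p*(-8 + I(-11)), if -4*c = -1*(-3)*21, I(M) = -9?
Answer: 1819/4 ≈ 454.75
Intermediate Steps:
q(B, J) = 4 + J
c = -63/4 (c = -(-1*(-3))*21/4 = -3*21/4 = -1/4*63 = -63/4 ≈ -15.750)
p = -107/4 (p = -63/4 - (4 + 7) = -63/4 - 1*11 = -63/4 - 11 = -107/4 ≈ -26.750)
p*(-8 + I(-11)) = -107*(-8 - 9)/4 = -107/4*(-17) = 1819/4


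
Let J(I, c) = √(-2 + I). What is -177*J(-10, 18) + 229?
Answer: 229 - 354*I*√3 ≈ 229.0 - 613.15*I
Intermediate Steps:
-177*J(-10, 18) + 229 = -177*√(-2 - 10) + 229 = -354*I*√3 + 229 = 229 - 354*I*√3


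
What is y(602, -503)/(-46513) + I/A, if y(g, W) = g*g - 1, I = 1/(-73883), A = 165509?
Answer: -4431573129343654/568774985204311 ≈ -7.7914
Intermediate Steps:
I = -1/73883 ≈ -1.3535e-5
y(g, W) = -1 + g² (y(g, W) = g² - 1 = -1 + g²)
y(602, -503)/(-46513) + I/A = (-1 + 602²)/(-46513) - 1/73883/165509 = (-1 + 362404)*(-1/46513) - 1/73883*1/165509 = 362403*(-1/46513) - 1/12228301447 = -362403/46513 - 1/12228301447 = -4431573129343654/568774985204311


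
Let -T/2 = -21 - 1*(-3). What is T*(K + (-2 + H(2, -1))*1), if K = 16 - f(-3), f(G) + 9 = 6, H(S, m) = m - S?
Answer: 504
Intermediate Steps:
f(G) = -3 (f(G) = -9 + 6 = -3)
T = 36 (T = -2*(-21 - 1*(-3)) = -2*(-21 + 3) = -2*(-18) = 36)
K = 19 (K = 16 - 1*(-3) = 16 + 3 = 19)
T*(K + (-2 + H(2, -1))*1) = 36*(19 + (-2 + (-1 - 1*2))*1) = 36*(19 + (-2 + (-1 - 2))*1) = 36*(19 + (-2 - 3)*1) = 36*(19 - 5*1) = 36*(19 - 5) = 36*14 = 504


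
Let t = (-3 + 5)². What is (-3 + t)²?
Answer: 1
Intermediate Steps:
t = 4 (t = 2² = 4)
(-3 + t)² = (-3 + 4)² = 1² = 1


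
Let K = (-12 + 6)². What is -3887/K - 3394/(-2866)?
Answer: -5508979/51588 ≈ -106.79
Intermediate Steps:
K = 36 (K = (-6)² = 36)
-3887/K - 3394/(-2866) = -3887/36 - 3394/(-2866) = -3887*1/36 - 3394*(-1/2866) = -3887/36 + 1697/1433 = -5508979/51588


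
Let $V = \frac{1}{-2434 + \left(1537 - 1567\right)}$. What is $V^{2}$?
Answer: $\frac{1}{6071296} \approx 1.6471 \cdot 10^{-7}$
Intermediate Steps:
$V = - \frac{1}{2464}$ ($V = \frac{1}{-2434 + \left(1537 - 1567\right)} = \frac{1}{-2434 - 30} = \frac{1}{-2464} = - \frac{1}{2464} \approx -0.00040584$)
$V^{2} = \left(- \frac{1}{2464}\right)^{2} = \frac{1}{6071296}$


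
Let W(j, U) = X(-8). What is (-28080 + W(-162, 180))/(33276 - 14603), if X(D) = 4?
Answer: -28076/18673 ≈ -1.5036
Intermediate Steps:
W(j, U) = 4
(-28080 + W(-162, 180))/(33276 - 14603) = (-28080 + 4)/(33276 - 14603) = -28076/18673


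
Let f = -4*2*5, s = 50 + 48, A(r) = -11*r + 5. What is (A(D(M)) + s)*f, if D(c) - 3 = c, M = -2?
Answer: -3680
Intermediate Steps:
D(c) = 3 + c
A(r) = 5 - 11*r
s = 98
f = -40 (f = -8*5 = -40)
(A(D(M)) + s)*f = ((5 - 11*(3 - 2)) + 98)*(-40) = ((5 - 11*1) + 98)*(-40) = ((5 - 11) + 98)*(-40) = (-6 + 98)*(-40) = 92*(-40) = -3680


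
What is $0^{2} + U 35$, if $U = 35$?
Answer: $1225$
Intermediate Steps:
$0^{2} + U 35 = 0^{2} + 35 \cdot 35 = 0 + 1225 = 1225$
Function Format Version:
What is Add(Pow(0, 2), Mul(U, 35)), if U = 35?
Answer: 1225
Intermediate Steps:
Add(Pow(0, 2), Mul(U, 35)) = Add(Pow(0, 2), Mul(35, 35)) = Add(0, 1225) = 1225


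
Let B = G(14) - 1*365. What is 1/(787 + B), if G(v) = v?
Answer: 1/436 ≈ 0.0022936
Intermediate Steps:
B = -351 (B = 14 - 1*365 = 14 - 365 = -351)
1/(787 + B) = 1/(787 - 351) = 1/436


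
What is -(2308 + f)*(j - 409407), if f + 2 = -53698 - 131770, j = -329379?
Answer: -135317521332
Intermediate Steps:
f = -185470 (f = -2 + (-53698 - 131770) = -2 - 185468 = -185470)
-(2308 + f)*(j - 409407) = -(2308 - 185470)*(-329379 - 409407) = -(-183162)*(-738786) = -1*135317521332 = -135317521332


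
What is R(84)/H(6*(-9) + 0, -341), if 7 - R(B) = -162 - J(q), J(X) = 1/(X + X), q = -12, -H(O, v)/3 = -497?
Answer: 4055/35784 ≈ 0.11332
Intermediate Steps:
H(O, v) = 1491 (H(O, v) = -3*(-497) = 1491)
J(X) = 1/(2*X)
R(B) = 4055/24 (R(B) = 7 - (-162 - 1/(2*(-12))) = 7 - (-162 - (-1)/(2*12)) = 7 - (-162 - 1*(-1/24)) = 7 - (-162 + 1/24) = 7 - 1*(-3887/24) = 7 + 3887/24 = 4055/24)
R(84)/H(6*(-9) + 0, -341) = (4055/24)/1491 = (4055/24)*(1/1491) = 4055/35784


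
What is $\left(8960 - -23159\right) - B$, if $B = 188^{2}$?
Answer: $-3225$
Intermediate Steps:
$B = 35344$
$\left(8960 - -23159\right) - B = \left(8960 - -23159\right) - 35344 = \left(8960 + 23159\right) - 35344 = 32119 - 35344 = -3225$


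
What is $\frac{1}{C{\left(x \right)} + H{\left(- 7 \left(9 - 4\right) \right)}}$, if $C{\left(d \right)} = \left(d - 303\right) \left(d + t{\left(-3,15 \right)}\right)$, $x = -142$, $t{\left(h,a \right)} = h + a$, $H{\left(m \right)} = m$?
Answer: $\frac{1}{57815} \approx 1.7297 \cdot 10^{-5}$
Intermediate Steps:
$t{\left(h,a \right)} = a + h$
$C{\left(d \right)} = \left(-303 + d\right) \left(12 + d\right)$ ($C{\left(d \right)} = \left(d - 303\right) \left(d + \left(15 - 3\right)\right) = \left(-303 + d\right) \left(d + 12\right) = \left(-303 + d\right) \left(12 + d\right)$)
$\frac{1}{C{\left(x \right)} + H{\left(- 7 \left(9 - 4\right) \right)}} = \frac{1}{\left(-3636 + \left(-142\right)^{2} - -41322\right) - 7 \left(9 - 4\right)} = \frac{1}{\left(-3636 + 20164 + 41322\right) - 35} = \frac{1}{57850 - 35} = \frac{1}{57815}$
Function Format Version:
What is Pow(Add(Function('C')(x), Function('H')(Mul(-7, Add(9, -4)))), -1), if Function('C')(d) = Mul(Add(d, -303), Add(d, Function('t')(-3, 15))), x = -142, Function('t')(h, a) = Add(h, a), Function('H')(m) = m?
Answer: Rational(1, 57815) ≈ 1.7297e-5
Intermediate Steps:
Function('t')(h, a) = Add(a, h)
Function('C')(d) = Mul(Add(-303, d), Add(12, d)) (Function('C')(d) = Mul(Add(d, -303), Add(d, Add(15, -3))) = Mul(Add(-303, d), Add(d, 12)) = Mul(Add(-303, d), Add(12, d)))
Pow(Add(Function('C')(x), Function('H')(Mul(-7, Add(9, -4)))), -1) = Pow(Add(Add(-3636, Pow(-142, 2), Mul(-291, -142)), Mul(-7, Add(9, -4))), -1) = Pow(Add(Add(-3636, 20164, 41322), Mul(-7, 5)), -1) = Pow(Add(57850, -35), -1) = Pow(57815, -1) = Rational(1, 57815)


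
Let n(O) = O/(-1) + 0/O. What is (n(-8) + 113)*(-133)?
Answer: -16093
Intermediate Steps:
n(O) = -O (n(O) = O*(-1) + 0 = -O + 0 = -O)
(n(-8) + 113)*(-133) = (-1*(-8) + 113)*(-133) = (8 + 113)*(-133) = 121*(-133) = -16093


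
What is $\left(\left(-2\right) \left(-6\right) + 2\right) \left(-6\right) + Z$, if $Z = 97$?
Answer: $13$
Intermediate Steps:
$\left(\left(-2\right) \left(-6\right) + 2\right) \left(-6\right) + Z = \left(\left(-2\right) \left(-6\right) + 2\right) \left(-6\right) + 97 = \left(12 + 2\right) \left(-6\right) + 97 = 14 \left(-6\right) + 97 = -84 + 97 = 13$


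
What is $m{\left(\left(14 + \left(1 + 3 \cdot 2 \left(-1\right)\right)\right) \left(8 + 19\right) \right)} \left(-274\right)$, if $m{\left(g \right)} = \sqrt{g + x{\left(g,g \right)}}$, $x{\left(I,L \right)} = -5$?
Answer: $- 274 \sqrt{238} \approx -4227.1$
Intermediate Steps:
$m{\left(g \right)} = \sqrt{-5 + g}$ ($m{\left(g \right)} = \sqrt{g - 5} = \sqrt{-5 + g}$)
$m{\left(\left(14 + \left(1 + 3 \cdot 2 \left(-1\right)\right)\right) \left(8 + 19\right) \right)} \left(-274\right) = \sqrt{-5 + \left(14 + \left(1 + 3 \cdot 2 \left(-1\right)\right)\right) \left(8 + 19\right)} \left(-274\right) = \sqrt{-5 + \left(14 + \left(1 + 6 \left(-1\right)\right)\right) 27} \left(-274\right) = \sqrt{-5 + \left(14 + \left(1 - 6\right)\right) 27} \left(-274\right) = \sqrt{-5 + \left(14 - 5\right) 27} \left(-274\right) = \sqrt{-5 + 9 \cdot 27} \left(-274\right) = \sqrt{-5 + 243} \left(-274\right) = \sqrt{238} \left(-274\right) = - 274 \sqrt{238}$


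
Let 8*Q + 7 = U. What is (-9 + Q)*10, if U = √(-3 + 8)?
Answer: -395/4 + 5*√5/4 ≈ -95.955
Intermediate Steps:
U = √5 ≈ 2.2361
Q = -7/8 + √5/8 ≈ -0.59549
(-9 + Q)*10 = (-9 + (-7/8 + √5/8))*10 = (-79/8 + √5/8)*10 = -395/4 + 5*√5/4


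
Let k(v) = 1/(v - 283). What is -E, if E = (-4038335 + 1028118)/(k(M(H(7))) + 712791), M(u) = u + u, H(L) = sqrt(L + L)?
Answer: 42930813158548735/10165611678589942 + 3010217*sqrt(14)/20331223357179884 ≈ 4.2231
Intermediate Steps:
H(L) = sqrt(2)*sqrt(L) (H(L) = sqrt(2*L) = sqrt(2)*sqrt(L))
M(u) = 2*u
k(v) = 1/(-283 + v)
E = -3010217/(712791 + 1/(-283 + 2*sqrt(14))) (E = (-4038335 + 1028118)/(1/(-283 + 2*(sqrt(2)*sqrt(7))) + 712791) = -3010217/(1/(-283 + 2*sqrt(14)) + 712791) = -3010217/(712791 + 1/(-283 + 2*sqrt(14))) ≈ -4.2231)
-E = -(-42930813158548735/10165611678589942 - 3010217*sqrt(14)/20331223357179884) = 42930813158548735/10165611678589942 + 3010217*sqrt(14)/20331223357179884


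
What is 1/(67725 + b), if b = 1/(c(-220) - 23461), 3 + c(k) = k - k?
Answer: 23464/1589099399 ≈ 1.4766e-5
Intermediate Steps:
c(k) = -3 (c(k) = -3 + (k - k) = -3 + 0 = -3)
b = -1/23464 (b = 1/(-3 - 23461) = 1/(-23464) = -1/23464 ≈ -4.2618e-5)
1/(67725 + b) = 1/(67725 - 1/23464) = 1/(1589099399/23464) = 23464/1589099399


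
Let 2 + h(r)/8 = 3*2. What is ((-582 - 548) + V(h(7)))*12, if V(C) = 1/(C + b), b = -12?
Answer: -67797/5 ≈ -13559.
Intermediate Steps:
h(r) = 32 (h(r) = -16 + 8*(3*2) = -16 + 8*6 = -16 + 48 = 32)
V(C) = 1/(-12 + C) (V(C) = 1/(C - 12) = 1/(-12 + C))
((-582 - 548) + V(h(7)))*12 = ((-582 - 548) + 1/(-12 + 32))*12 = (-1130 + 1/20)*12 = -22599/20*12 = -67797/5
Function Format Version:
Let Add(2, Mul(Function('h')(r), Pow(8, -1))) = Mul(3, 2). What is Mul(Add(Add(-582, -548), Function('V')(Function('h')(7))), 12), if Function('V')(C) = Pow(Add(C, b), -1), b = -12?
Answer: Rational(-67797, 5) ≈ -13559.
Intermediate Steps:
Function('h')(r) = 32 (Function('h')(r) = Add(-16, Mul(8, Mul(3, 2))) = Add(-16, Mul(8, 6)) = Add(-16, 48) = 32)
Function('V')(C) = Pow(Add(-12, C), -1) (Function('V')(C) = Pow(Add(C, -12), -1) = Pow(Add(-12, C), -1))
Mul(Add(Add(-582, -548), Function('V')(Function('h')(7))), 12) = Mul(Add(Add(-582, -548), Pow(Add(-12, 32), -1)), 12) = Mul(Add(-1130, Pow(20, -1)), 12) = Mul(Add(-1130, Rational(1, 20)), 12) = Mul(Rational(-22599, 20), 12) = Rational(-67797, 5)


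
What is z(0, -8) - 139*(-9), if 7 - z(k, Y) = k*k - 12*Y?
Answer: 1162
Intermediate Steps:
z(k, Y) = 7 - k² + 12*Y (z(k, Y) = 7 - (k*k - 12*Y) = 7 - (k² - 12*Y) = 7 + (-k² + 12*Y) = 7 - k² + 12*Y)
z(0, -8) - 139*(-9) = (7 - 1*0² + 12*(-8)) - 139*(-9) = (7 - 1*0 - 96) + 1251 = (7 + 0 - 96) + 1251 = -89 + 1251 = 1162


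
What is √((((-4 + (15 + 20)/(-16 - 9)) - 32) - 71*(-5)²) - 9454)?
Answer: 2*I*√70415/5 ≈ 106.14*I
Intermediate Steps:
√((((-4 + (15 + 20)/(-16 - 9)) - 32) - 71*(-5)²) - 9454) = √((((-4 + 35/(-25)) - 32) - 71*25) - 9454) = √((((-4 + 35*(-1/25)) - 32) - 1775) - 9454) = √((((-4 - 7/5) - 32) - 1775) - 9454) = √(((-27/5 - 32) - 1775) - 9454) = √((-187/5 - 1775) - 9454) = √(-9062/5 - 9454) = √(-56332/5) = 2*I*√70415/5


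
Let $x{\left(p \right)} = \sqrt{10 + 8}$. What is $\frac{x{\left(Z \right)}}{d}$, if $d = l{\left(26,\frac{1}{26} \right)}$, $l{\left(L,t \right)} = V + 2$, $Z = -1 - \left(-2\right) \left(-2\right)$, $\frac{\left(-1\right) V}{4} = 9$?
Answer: $- \frac{3 \sqrt{2}}{34} \approx -0.12478$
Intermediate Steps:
$V = -36$ ($V = \left(-4\right) 9 = -36$)
$Z = -5$ ($Z = -1 - 4 = -5$)
$l{\left(L,t \right)} = -34$ ($l{\left(L,t \right)} = -36 + 2 = -34$)
$x{\left(p \right)} = 3 \sqrt{2}$ ($x{\left(p \right)} = \sqrt{18} = 3 \sqrt{2}$)
$d = -34$
$\frac{x{\left(Z \right)}}{d} = \frac{3 \sqrt{2}}{-34} = 3 \sqrt{2} \left(- \frac{1}{34}\right) = - \frac{3 \sqrt{2}}{34}$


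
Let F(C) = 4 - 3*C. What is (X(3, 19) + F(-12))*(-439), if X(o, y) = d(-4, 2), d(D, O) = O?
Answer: -18438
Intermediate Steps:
X(o, y) = 2
(X(3, 19) + F(-12))*(-439) = (2 + (4 - 3*(-12)))*(-439) = (2 + (4 + 36))*(-439) = (2 + 40)*(-439) = 42*(-439) = -18438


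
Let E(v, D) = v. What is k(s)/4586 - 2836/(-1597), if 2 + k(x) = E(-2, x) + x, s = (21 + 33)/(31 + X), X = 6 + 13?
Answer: 325030819/183096050 ≈ 1.7752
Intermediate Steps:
X = 19
s = 27/25 (s = (21 + 33)/(31 + 19) = 54/50 = 54*(1/50) = 27/25 ≈ 1.0800)
k(x) = -4 + x (k(x) = -2 + (-2 + x) = -4 + x)
k(s)/4586 - 2836/(-1597) = (-4 + 27/25)/4586 - 2836/(-1597) = -73/25*1/4586 - 2836*(-1/1597) = -73/114650 + 2836/1597 = 325030819/183096050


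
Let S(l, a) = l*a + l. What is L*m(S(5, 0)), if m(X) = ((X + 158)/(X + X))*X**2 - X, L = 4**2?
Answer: 6440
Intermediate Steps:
L = 16
S(l, a) = l + a*l (S(l, a) = a*l + l = l + a*l)
m(X) = -X + X*(158 + X)/2 (m(X) = ((158 + X)/((2*X)))*X**2 - X = ((158 + X)*(1/(2*X)))*X**2 - X = ((158 + X)/(2*X))*X**2 - X = X*(158 + X)/2 - X = -X + X*(158 + X)/2)
L*m(S(5, 0)) = 16*((5*(1 + 0))*(156 + 5*(1 + 0))/2) = 16*((5*1)*(156 + 5*1)/2) = 16*((1/2)*5*(156 + 5)) = 16*((1/2)*5*161) = 16*(805/2) = 6440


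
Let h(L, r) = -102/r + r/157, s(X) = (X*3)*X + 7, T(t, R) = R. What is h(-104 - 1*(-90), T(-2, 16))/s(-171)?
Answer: -7879/110188880 ≈ -7.1505e-5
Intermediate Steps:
s(X) = 7 + 3*X**2 (s(X) = (3*X)*X + 7 = 3*X**2 + 7 = 7 + 3*X**2)
h(L, r) = -102/r + r/157 (h(L, r) = -102/r + r*(1/157) = -102/r + r/157)
h(-104 - 1*(-90), T(-2, 16))/s(-171) = (-102/16 + (1/157)*16)/(7 + 3*(-171)**2) = (-102*1/16 + 16/157)/(7 + 3*29241) = (-51/8 + 16/157)/(7 + 87723) = -7879/1256/87730 = -7879/1256*1/87730 = -7879/110188880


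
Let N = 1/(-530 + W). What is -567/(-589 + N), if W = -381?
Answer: 57393/59620 ≈ 0.96265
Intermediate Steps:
N = -1/911 (N = 1/(-530 - 381) = 1/(-911) = -1/911 ≈ -0.0010977)
-567/(-589 + N) = -567/(-589 - 1/911) = -567/(-536580/911) = -911/536580*(-567) = 57393/59620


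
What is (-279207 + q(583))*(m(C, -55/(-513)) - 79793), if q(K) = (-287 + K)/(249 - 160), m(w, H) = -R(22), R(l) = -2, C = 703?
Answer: 1982736692457/89 ≈ 2.2278e+10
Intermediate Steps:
m(w, H) = 2 (m(w, H) = -1*(-2) = 2)
q(K) = -287/89 + K/89 (q(K) = (-287 + K)/89 = (-287 + K)*(1/89) = -287/89 + K/89)
(-279207 + q(583))*(m(C, -55/(-513)) - 79793) = (-279207 + (-287/89 + (1/89)*583))*(2 - 79793) = (-279207 + (-287/89 + 583/89))*(-79791) = (-279207 + 296/89)*(-79791) = -24849127/89*(-79791) = 1982736692457/89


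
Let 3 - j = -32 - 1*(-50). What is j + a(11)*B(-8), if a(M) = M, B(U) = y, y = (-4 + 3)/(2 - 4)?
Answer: -19/2 ≈ -9.5000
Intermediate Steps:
y = ½ (y = -1/(-2) = -1*(-½) = ½ ≈ 0.50000)
B(U) = ½
j = -15 (j = 3 - (-32 - 1*(-50)) = 3 - (-32 + 50) = 3 - 1*18 = 3 - 18 = -15)
j + a(11)*B(-8) = -15 + 11*(½) = -15 + 11/2 = -19/2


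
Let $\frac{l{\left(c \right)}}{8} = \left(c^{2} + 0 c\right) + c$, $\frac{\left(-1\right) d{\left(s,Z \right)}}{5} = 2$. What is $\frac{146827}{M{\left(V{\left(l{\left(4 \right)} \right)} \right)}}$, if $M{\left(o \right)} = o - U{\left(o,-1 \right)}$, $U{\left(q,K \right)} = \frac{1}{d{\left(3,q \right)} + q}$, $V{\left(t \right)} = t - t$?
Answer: $1468270$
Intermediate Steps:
$d{\left(s,Z \right)} = -10$ ($d{\left(s,Z \right)} = \left(-5\right) 2 = -10$)
$l{\left(c \right)} = 8 c + 8 c^{2}$ ($l{\left(c \right)} = 8 \left(\left(c^{2} + 0 c\right) + c\right) = 8 \left(\left(c^{2} + 0\right) + c\right) = 8 \left(c^{2} + c\right) = 8 \left(c + c^{2}\right) = 8 c + 8 c^{2}$)
$V{\left(t \right)} = 0$
$U{\left(q,K \right)} = \frac{1}{-10 + q}$
$M{\left(o \right)} = o - \frac{1}{-10 + o}$
$\frac{146827}{M{\left(V{\left(l{\left(4 \right)} \right)} \right)}} = \frac{146827}{\frac{1}{-10 + 0} \left(-1 + 0 \left(-10 + 0\right)\right)} = \frac{146827}{\frac{1}{-10} \left(-1 + 0 \left(-10\right)\right)} = \frac{146827}{\left(- \frac{1}{10}\right) \left(-1 + 0\right)} = \frac{146827}{\left(- \frac{1}{10}\right) \left(-1\right)} = 146827 \frac{1}{\frac{1}{10}} = 146827 \cdot 10 = 1468270$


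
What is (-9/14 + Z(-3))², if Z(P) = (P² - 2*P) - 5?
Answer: 17161/196 ≈ 87.556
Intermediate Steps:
Z(P) = -5 + P² - 2*P
(-9/14 + Z(-3))² = (-9/14 + (-5 + (-3)² - 2*(-3)))² = (-9*1/14 + (-5 + 9 + 6))² = (-9/14 + 10)² = (131/14)² = 17161/196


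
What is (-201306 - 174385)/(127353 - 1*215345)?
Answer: 375691/87992 ≈ 4.2696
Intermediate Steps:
(-201306 - 174385)/(127353 - 1*215345) = -375691/(127353 - 215345) = -375691/(-87992) = -375691*(-1/87992) = 375691/87992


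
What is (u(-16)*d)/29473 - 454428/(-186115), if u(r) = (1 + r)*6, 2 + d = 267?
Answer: 8954513694/5485367395 ≈ 1.6324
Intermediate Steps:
d = 265 (d = -2 + 267 = 265)
u(r) = 6 + 6*r
(u(-16)*d)/29473 - 454428/(-186115) = ((6 + 6*(-16))*265)/29473 - 454428/(-186115) = ((6 - 96)*265)*(1/29473) - 454428*(-1/186115) = -90*265*(1/29473) + 454428/186115 = -23850*1/29473 + 454428/186115 = -23850/29473 + 454428/186115 = 8954513694/5485367395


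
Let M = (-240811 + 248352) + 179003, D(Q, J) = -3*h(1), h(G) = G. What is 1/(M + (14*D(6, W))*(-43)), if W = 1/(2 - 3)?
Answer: 1/188350 ≈ 5.3093e-6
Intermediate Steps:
W = -1 (W = 1/(-1) = -1)
D(Q, J) = -3 (D(Q, J) = -3*1 = -3)
M = 186544 (M = 7541 + 179003 = 186544)
1/(M + (14*D(6, W))*(-43)) = 1/(186544 + (14*(-3))*(-43)) = 1/(186544 - 42*(-43)) = 1/(186544 + 1806) = 1/188350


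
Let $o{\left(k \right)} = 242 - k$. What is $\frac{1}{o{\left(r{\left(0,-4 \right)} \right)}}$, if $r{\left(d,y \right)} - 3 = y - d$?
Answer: $\frac{1}{243} \approx 0.0041152$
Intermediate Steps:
$r{\left(d,y \right)} = 3 + y - d$ ($r{\left(d,y \right)} = 3 - \left(d - y\right) = 3 + y - d$)
$\frac{1}{o{\left(r{\left(0,-4 \right)} \right)}} = \frac{1}{242 - \left(3 - 4 - 0\right)} = \frac{1}{242 - \left(3 - 4 + 0\right)} = \frac{1}{242 - -1} = \frac{1}{242 + 1} = \frac{1}{243}$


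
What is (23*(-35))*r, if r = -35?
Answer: 28175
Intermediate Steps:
(23*(-35))*r = (23*(-35))*(-35) = -805*(-35) = 28175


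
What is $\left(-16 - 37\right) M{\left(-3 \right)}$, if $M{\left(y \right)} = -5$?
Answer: $265$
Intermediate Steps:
$\left(-16 - 37\right) M{\left(-3 \right)} = \left(-16 - 37\right) \left(-5\right) = \left(-53\right) \left(-5\right) = 265$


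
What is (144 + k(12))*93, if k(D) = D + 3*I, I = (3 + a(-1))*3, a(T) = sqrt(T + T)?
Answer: 17019 + 837*I*sqrt(2) ≈ 17019.0 + 1183.7*I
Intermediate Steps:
a(T) = sqrt(2)*sqrt(T) (a(T) = sqrt(2*T) = sqrt(2)*sqrt(T))
I = 9 + 3*I*sqrt(2) (I = (3 + sqrt(2)*sqrt(-1))*3 = (3 + sqrt(2)*I)*3 = (3 + I*sqrt(2))*3 = 9 + 3*I*sqrt(2) ≈ 9.0 + 4.2426*I)
k(D) = 27 + D + 9*I*sqrt(2) (k(D) = D + 3*(9 + 3*I*sqrt(2)) = D + (27 + 9*I*sqrt(2)) = 27 + D + 9*I*sqrt(2))
(144 + k(12))*93 = (144 + (27 + 12 + 9*I*sqrt(2)))*93 = (144 + (39 + 9*I*sqrt(2)))*93 = (183 + 9*I*sqrt(2))*93 = 17019 + 837*I*sqrt(2)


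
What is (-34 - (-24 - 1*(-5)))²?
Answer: 225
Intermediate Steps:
(-34 - (-24 - 1*(-5)))² = (-34 - (-24 + 5))² = (-34 - 1*(-19))² = (-34 + 19)² = (-15)² = 225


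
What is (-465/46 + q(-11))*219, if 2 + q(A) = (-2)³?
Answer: -202575/46 ≈ -4403.8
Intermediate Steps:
q(A) = -10 (q(A) = -2 + (-2)³ = -2 - 8 = -10)
(-465/46 + q(-11))*219 = (-465/46 - 10)*219 = -925/46*219 = -202575/46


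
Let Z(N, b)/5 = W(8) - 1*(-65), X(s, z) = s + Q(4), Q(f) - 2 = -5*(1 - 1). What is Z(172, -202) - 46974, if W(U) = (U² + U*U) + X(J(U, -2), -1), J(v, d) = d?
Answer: -46009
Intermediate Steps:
Q(f) = 2 (Q(f) = 2 - 5*(1 - 1) = 2 - 5*0 = 2 + 0 = 2)
X(s, z) = 2 + s (X(s, z) = s + 2 = 2 + s)
W(U) = 2*U² (W(U) = (U² + U*U) + (2 - 2) = (U² + U²) + 0 = 2*U² + 0 = 2*U²)
Z(N, b) = 965 (Z(N, b) = 5*(2*8² - 1*(-65)) = 5*(2*64 + 65) = 5*(128 + 65) = 5*193 = 965)
Z(172, -202) - 46974 = 965 - 46974 = -46009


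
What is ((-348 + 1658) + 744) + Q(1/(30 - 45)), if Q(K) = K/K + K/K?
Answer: 2056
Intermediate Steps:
Q(K) = 2 (Q(K) = 1 + 1 = 2)
((-348 + 1658) + 744) + Q(1/(30 - 45)) = ((-348 + 1658) + 744) + 2 = (1310 + 744) + 2 = 2054 + 2 = 2056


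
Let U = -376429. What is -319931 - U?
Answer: 56498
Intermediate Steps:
-319931 - U = -319931 - 1*(-376429) = -319931 + 376429 = 56498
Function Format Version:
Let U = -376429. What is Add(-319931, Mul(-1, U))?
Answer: 56498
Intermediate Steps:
Add(-319931, Mul(-1, U)) = Add(-319931, Mul(-1, -376429)) = Add(-319931, 376429) = 56498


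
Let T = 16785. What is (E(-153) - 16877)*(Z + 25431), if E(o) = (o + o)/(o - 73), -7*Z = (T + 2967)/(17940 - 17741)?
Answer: -67516697224188/157409 ≈ -4.2893e+8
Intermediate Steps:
Z = -19752/1393 (Z = -(16785 + 2967)/(7*(17940 - 17741)) = -19752/(7*199) = -1/7*19752/199 = -19752/1393 ≈ -14.179)
E(o) = 2*o/(-73 + o) (E(o) = (2*o)/(-73 + o) = 2*o/(-73 + o))
(E(-153) - 16877)*(Z + 25431) = (2*(-153)/(-73 - 153) - 16877)*(-19752/1393 + 25431) = (2*(-153)/(-226) - 16877)*(35405631/1393) = (2*(-153)*(-1/226) - 16877)*(35405631/1393) = (153/113 - 16877)*(35405631/1393) = -1906948/113*35405631/1393 = -67516697224188/157409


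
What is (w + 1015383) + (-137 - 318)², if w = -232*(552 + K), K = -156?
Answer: 1130536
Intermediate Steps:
w = -91872 (w = -232*(552 - 156) = -232*396 = -91872)
(w + 1015383) + (-137 - 318)² = (-91872 + 1015383) + (-137 - 318)² = 923511 + (-455)² = 923511 + 207025 = 1130536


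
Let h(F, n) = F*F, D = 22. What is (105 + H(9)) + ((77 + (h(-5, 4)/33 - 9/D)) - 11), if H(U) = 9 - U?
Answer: 11309/66 ≈ 171.35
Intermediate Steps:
h(F, n) = F²
(105 + H(9)) + ((77 + (h(-5, 4)/33 - 9/D)) - 11) = (105 + (9 - 1*9)) + ((77 + ((-5)²/33 - 9/22)) - 11) = (105 + (9 - 9)) + ((77 + (25*(1/33) - 9*1/22)) - 11) = (105 + 0) + ((77 + (25/33 - 9/22)) - 11) = 105 + ((77 + 23/66) - 11) = 105 + (5105/66 - 11) = 105 + 4379/66 = 11309/66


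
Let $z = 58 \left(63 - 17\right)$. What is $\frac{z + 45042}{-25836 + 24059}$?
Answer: $- \frac{47710}{1777} \approx -26.849$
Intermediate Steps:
$z = 2668$ ($z = 58 \cdot 46 = 2668$)
$\frac{z + 45042}{-25836 + 24059} = \frac{2668 + 45042}{-25836 + 24059} = \frac{47710}{-1777} = 47710 \left(- \frac{1}{1777}\right) = - \frac{47710}{1777}$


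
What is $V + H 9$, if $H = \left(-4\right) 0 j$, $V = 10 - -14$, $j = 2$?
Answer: $24$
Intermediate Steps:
$V = 24$ ($V = 10 + 14 = 24$)
$H = 0$ ($H = \left(-4\right) 0 \cdot 2 = 0 \cdot 2 = 0$)
$V + H 9 = 24 + 0 \cdot 9 = 24 + 0 = 24$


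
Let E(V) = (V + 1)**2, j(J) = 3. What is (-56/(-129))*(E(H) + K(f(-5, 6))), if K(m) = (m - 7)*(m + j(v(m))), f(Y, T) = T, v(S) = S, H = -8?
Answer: 2240/129 ≈ 17.364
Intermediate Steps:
E(V) = (1 + V)**2
K(m) = (-7 + m)*(3 + m) (K(m) = (m - 7)*(m + 3) = (-7 + m)*(3 + m))
(-56/(-129))*(E(H) + K(f(-5, 6))) = (-56/(-129))*((1 - 8)**2 + (-21 + 6**2 - 4*6)) = (-56*(-1/129))*((-7)**2 + (-21 + 36 - 24)) = 56*(49 - 9)/129 = (56/129)*40 = 2240/129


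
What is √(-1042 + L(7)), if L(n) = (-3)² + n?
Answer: 3*I*√114 ≈ 32.031*I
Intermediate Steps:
L(n) = 9 + n
√(-1042 + L(7)) = √(-1042 + (9 + 7)) = √(-1042 + 16) = √(-1026) = 3*I*√114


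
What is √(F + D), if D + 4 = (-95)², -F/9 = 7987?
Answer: I*√62862 ≈ 250.72*I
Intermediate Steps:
F = -71883 (F = -9*7987 = -71883)
D = 9021 (D = -4 + (-95)² = -4 + 9025 = 9021)
√(F + D) = √(-71883 + 9021) = √(-62862) = I*√62862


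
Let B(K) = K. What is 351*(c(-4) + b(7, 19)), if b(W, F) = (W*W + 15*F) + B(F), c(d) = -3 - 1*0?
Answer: 122850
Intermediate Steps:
c(d) = -3 (c(d) = -3 + 0 = -3)
b(W, F) = W² + 16*F (b(W, F) = (W*W + 15*F) + F = (W² + 15*F) + F = W² + 16*F)
351*(c(-4) + b(7, 19)) = 351*(-3 + (7² + 16*19)) = 351*(-3 + (49 + 304)) = 351*(-3 + 353) = 351*350 = 122850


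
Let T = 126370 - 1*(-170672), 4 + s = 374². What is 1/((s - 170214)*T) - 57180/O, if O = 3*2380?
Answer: -8589244491011/1072528955316 ≈ -8.0084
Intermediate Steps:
O = 7140
s = 139872 (s = -4 + 374² = -4 + 139876 = 139872)
T = 297042 (T = 126370 + 170672 = 297042)
1/((s - 170214)*T) - 57180/O = 1/((139872 - 170214)*297042) - 57180/7140 = (1/297042)/(-30342) - 57180*1/7140 = -1/30342*1/297042 - 953/119 = -1/9012848364 - 953/119 = -8589244491011/1072528955316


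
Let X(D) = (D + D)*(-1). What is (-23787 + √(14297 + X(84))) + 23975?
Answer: 188 + √14129 ≈ 306.87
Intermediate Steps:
X(D) = -2*D (X(D) = (2*D)*(-1) = -2*D)
(-23787 + √(14297 + X(84))) + 23975 = (-23787 + √(14297 - 2*84)) + 23975 = (-23787 + √(14297 - 168)) + 23975 = (-23787 + √14129) + 23975 = 188 + √14129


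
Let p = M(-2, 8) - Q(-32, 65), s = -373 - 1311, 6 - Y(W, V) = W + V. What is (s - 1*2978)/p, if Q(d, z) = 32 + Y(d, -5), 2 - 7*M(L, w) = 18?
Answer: 32634/541 ≈ 60.322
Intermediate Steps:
Y(W, V) = 6 - V - W (Y(W, V) = 6 - (W + V) = 6 - (V + W) = 6 + (-V - W) = 6 - V - W)
s = -1684
M(L, w) = -16/7 (M(L, w) = 2/7 - ⅐*18 = 2/7 - 18/7 = -16/7)
Q(d, z) = 43 - d (Q(d, z) = 32 + (6 - 1*(-5) - d) = 32 + (6 + 5 - d) = 32 + (11 - d) = 43 - d)
p = -541/7 (p = -16/7 - (43 - 1*(-32)) = -16/7 - (43 + 32) = -16/7 - 1*75 = -16/7 - 75 = -541/7 ≈ -77.286)
(s - 1*2978)/p = (-1684 - 1*2978)/(-541/7) = (-1684 - 2978)*(-7/541) = -4662*(-7/541) = 32634/541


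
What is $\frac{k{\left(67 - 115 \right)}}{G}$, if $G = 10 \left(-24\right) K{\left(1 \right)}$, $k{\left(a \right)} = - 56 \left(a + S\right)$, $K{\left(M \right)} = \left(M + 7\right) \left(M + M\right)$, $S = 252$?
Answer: $\frac{119}{40} \approx 2.975$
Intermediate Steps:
$K{\left(M \right)} = 2 M \left(7 + M\right)$ ($K{\left(M \right)} = \left(7 + M\right) 2 M = 2 M \left(7 + M\right)$)
$k{\left(a \right)} = -14112 - 56 a$ ($k{\left(a \right)} = - 56 \left(a + 252\right) = - 56 \left(252 + a\right) = -14112 - 56 a$)
$G = -3840$ ($G = 10 \left(-24\right) 2 \cdot 1 \left(7 + 1\right) = - 240 \cdot 2 \cdot 1 \cdot 8 = \left(-240\right) 16 = -3840$)
$\frac{k{\left(67 - 115 \right)}}{G} = \frac{-14112 - 56 \left(67 - 115\right)}{-3840} = \left(-14112 - -2688\right) \left(- \frac{1}{3840}\right) = \left(-14112 + 2688\right) \left(- \frac{1}{3840}\right) = \left(-11424\right) \left(- \frac{1}{3840}\right) = \frac{119}{40}$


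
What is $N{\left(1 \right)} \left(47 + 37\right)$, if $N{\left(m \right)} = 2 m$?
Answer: $168$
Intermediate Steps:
$N{\left(1 \right)} \left(47 + 37\right) = 2 \cdot 1 \left(47 + 37\right) = 2 \cdot 84 = 168$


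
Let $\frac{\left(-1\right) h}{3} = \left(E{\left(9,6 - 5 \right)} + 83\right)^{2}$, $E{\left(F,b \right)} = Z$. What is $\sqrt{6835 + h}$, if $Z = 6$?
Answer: $92 i \sqrt{2} \approx 130.11 i$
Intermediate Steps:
$E{\left(F,b \right)} = 6$
$h = -23763$ ($h = - 3 \left(6 + 83\right)^{2} = - 3 \cdot 89^{2} = \left(-3\right) 7921 = -23763$)
$\sqrt{6835 + h} = \sqrt{6835 - 23763} = \sqrt{-16928} = 92 i \sqrt{2}$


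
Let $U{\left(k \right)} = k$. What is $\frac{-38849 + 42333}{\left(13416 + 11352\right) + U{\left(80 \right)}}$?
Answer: $\frac{871}{6212} \approx 0.14021$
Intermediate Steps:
$\frac{-38849 + 42333}{\left(13416 + 11352\right) + U{\left(80 \right)}} = \frac{-38849 + 42333}{\left(13416 + 11352\right) + 80} = \frac{3484}{24768 + 80} = \frac{3484}{24848} = 3484 \cdot \frac{1}{24848} = \frac{871}{6212}$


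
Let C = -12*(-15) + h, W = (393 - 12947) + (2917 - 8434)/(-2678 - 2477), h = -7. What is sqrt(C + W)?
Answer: I*sqrt(328984563390)/5155 ≈ 111.27*I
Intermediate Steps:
W = -64710353/5155 (W = -12554 - 5517/(-5155) = -12554 - 5517*(-1/5155) = -12554 + 5517/5155 = -64710353/5155 ≈ -12553.)
C = 173 (C = -12*(-15) - 7 = 180 - 7 = 173)
sqrt(C + W) = sqrt(173 - 64710353/5155) = sqrt(-63818538/5155) = I*sqrt(328984563390)/5155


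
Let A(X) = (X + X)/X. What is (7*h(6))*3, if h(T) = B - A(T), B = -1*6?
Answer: -168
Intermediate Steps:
A(X) = 2 (A(X) = (2*X)/X = 2)
B = -6
h(T) = -8 (h(T) = -6 - 1*2 = -6 - 2 = -8)
(7*h(6))*3 = (7*(-8))*3 = -56*3 = -168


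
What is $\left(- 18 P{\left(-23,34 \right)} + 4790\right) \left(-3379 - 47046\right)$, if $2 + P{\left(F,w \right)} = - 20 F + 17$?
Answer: $189598000$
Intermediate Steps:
$P{\left(F,w \right)} = 15 - 20 F$ ($P{\left(F,w \right)} = -2 - \left(-17 + 20 F\right) = 15 - 20 F$)
$\left(- 18 P{\left(-23,34 \right)} + 4790\right) \left(-3379 - 47046\right) = \left(- 18 \left(15 - -460\right) + 4790\right) \left(-3379 - 47046\right) = \left(- 18 \left(15 + 460\right) + 4790\right) \left(-50425\right) = \left(\left(-18\right) 475 + 4790\right) \left(-50425\right) = \left(-8550 + 4790\right) \left(-50425\right) = \left(-3760\right) \left(-50425\right) = 189598000$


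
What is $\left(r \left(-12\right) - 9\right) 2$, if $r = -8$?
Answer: $174$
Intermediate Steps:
$\left(r \left(-12\right) - 9\right) 2 = \left(\left(-8\right) \left(-12\right) - 9\right) 2 = \left(96 - 9\right) 2 = 87 \cdot 2 = 174$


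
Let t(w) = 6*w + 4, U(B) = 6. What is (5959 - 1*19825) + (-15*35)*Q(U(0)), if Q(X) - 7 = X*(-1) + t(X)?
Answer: -35391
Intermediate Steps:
t(w) = 4 + 6*w
Q(X) = 11 + 5*X (Q(X) = 7 + (X*(-1) + (4 + 6*X)) = 7 + (-X + (4 + 6*X)) = 7 + (4 + 5*X) = 11 + 5*X)
(5959 - 1*19825) + (-15*35)*Q(U(0)) = (5959 - 1*19825) + (-15*35)*(11 + 5*6) = (5959 - 19825) - 525*(11 + 30) = -13866 - 525*41 = -13866 - 21525 = -35391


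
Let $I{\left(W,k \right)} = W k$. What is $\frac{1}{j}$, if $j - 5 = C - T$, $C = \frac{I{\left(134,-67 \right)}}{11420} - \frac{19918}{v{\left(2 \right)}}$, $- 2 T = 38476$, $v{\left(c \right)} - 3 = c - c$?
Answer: $\frac{17130}{215887343} \approx 7.9347 \cdot 10^{-5}$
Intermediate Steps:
$v{\left(c \right)} = 3$ ($v{\left(c \right)} = 3 + \left(c - c\right) = 3 + 0 = 3$)
$T = -19238$ ($T = \left(- \frac{1}{2}\right) 38476 = -19238$)
$C = - \frac{113745247}{17130}$ ($C = \frac{134 \left(-67\right)}{11420} - \frac{19918}{3} = \left(-8978\right) \frac{1}{11420} - \frac{19918}{3} = - \frac{4489}{5710} - \frac{19918}{3} = - \frac{113745247}{17130} \approx -6640.1$)
$j = \frac{215887343}{17130}$ ($j = 5 - - \frac{215801693}{17130} = 5 + \left(- \frac{113745247}{17130} + 19238\right) = 5 + \frac{215801693}{17130} = \frac{215887343}{17130} \approx 12603.0$)
$\frac{1}{j} = \frac{1}{\frac{215887343}{17130}} = \frac{17130}{215887343}$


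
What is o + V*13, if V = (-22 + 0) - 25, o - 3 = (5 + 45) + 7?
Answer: -551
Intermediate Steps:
o = 60 (o = 3 + ((5 + 45) + 7) = 3 + (50 + 7) = 3 + 57 = 60)
V = -47 (V = -22 - 25 = -47)
o + V*13 = 60 - 47*13 = 60 - 611 = -551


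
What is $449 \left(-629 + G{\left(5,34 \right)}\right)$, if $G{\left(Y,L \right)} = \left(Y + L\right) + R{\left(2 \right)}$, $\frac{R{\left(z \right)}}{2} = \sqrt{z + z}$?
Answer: $-263114$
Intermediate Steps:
$R{\left(z \right)} = 2 \sqrt{2} \sqrt{z}$ ($R{\left(z \right)} = 2 \sqrt{z + z} = 2 \sqrt{2 z} = 2 \sqrt{2} \sqrt{z}$)
$G{\left(Y,L \right)} = 4 + L + Y$ ($G{\left(Y,L \right)} = \left(Y + L\right) + 2 \sqrt{2} \sqrt{2} = \left(L + Y\right) + 4 = 4 + L + Y$)
$449 \left(-629 + G{\left(5,34 \right)}\right) = 449 \left(-629 + \left(4 + 34 + 5\right)\right) = 449 \left(-629 + 43\right) = 449 \left(-586\right) = -263114$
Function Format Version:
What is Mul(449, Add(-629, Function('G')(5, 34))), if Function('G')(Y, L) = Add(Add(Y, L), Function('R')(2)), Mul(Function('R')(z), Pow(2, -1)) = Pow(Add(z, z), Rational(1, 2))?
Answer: -263114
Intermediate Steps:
Function('R')(z) = Mul(2, Pow(2, Rational(1, 2)), Pow(z, Rational(1, 2))) (Function('R')(z) = Mul(2, Pow(Add(z, z), Rational(1, 2))) = Mul(2, Pow(Mul(2, z), Rational(1, 2))) = Mul(2, Mul(Pow(2, Rational(1, 2)), Pow(z, Rational(1, 2)))) = Mul(2, Pow(2, Rational(1, 2)), Pow(z, Rational(1, 2))))
Function('G')(Y, L) = Add(4, L, Y) (Function('G')(Y, L) = Add(Add(Y, L), Mul(2, Pow(2, Rational(1, 2)), Pow(2, Rational(1, 2)))) = Add(Add(L, Y), 4) = Add(4, L, Y))
Mul(449, Add(-629, Function('G')(5, 34))) = Mul(449, Add(-629, Add(4, 34, 5))) = Mul(449, Add(-629, 43)) = Mul(449, -586) = -263114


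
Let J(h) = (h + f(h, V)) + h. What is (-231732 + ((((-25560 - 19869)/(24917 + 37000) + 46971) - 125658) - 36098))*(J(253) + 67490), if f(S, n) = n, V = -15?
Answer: -486185122597386/20639 ≈ -2.3557e+10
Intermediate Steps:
J(h) = -15 + 2*h (J(h) = (h - 15) + h = (-15 + h) + h = -15 + 2*h)
(-231732 + ((((-25560 - 19869)/(24917 + 37000) + 46971) - 125658) - 36098))*(J(253) + 67490) = (-231732 + ((((-25560 - 19869)/(24917 + 37000) + 46971) - 125658) - 36098))*((-15 + 2*253) + 67490) = (-231732 + (((-45429/61917 + 46971) - 125658) - 36098))*((-15 + 506) + 67490) = (-231732 + (((-45429*1/61917 + 46971) - 125658) - 36098))*(491 + 67490) = (-231732 + (((-15143/20639 + 46971) - 125658) - 36098))*67981 = (-231732 + ((969419326/20639 - 125658) - 36098))*67981 = (-231732 + (-1624036136/20639 - 36098))*67981 = (-231732 - 2369062758/20639)*67981 = -7151779506/20639*67981 = -486185122597386/20639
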